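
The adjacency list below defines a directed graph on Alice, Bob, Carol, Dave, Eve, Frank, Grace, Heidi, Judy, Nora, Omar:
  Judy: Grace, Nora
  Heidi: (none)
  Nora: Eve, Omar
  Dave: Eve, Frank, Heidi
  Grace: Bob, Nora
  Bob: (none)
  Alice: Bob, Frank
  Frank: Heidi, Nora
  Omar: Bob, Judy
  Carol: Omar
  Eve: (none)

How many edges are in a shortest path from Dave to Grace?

5

Distance 0: Dave.
Distance 1: Eve, Frank, Heidi.
Distance 2: Nora.
Distance 3: Omar.
Distance 4: Bob, Judy.
Distance 5: Grace — contains Grace.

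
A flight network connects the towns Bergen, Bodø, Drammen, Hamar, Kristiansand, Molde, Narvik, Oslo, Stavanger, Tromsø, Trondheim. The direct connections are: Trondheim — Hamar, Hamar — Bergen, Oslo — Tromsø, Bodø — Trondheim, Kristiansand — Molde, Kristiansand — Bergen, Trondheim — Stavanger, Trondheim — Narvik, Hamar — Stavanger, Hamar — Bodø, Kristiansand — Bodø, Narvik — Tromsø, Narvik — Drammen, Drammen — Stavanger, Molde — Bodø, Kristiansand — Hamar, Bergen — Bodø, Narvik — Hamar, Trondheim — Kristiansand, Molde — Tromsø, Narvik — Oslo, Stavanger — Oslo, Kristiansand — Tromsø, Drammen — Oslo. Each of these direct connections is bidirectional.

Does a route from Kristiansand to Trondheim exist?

Explore from Kristiansand.
Distance 1: reach Bergen, Bodø, Hamar, Molde, Tromsø, Trondheim.
Found Trondheim.

Yes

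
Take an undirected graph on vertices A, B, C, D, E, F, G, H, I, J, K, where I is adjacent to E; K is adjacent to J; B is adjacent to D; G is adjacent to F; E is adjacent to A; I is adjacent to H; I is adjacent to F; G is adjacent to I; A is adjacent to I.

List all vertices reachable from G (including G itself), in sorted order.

A, E, F, G, H, I

Start at G.
Its neighbours: F, I.
Then their neighbours: A, E, H.
Nothing further is reachable.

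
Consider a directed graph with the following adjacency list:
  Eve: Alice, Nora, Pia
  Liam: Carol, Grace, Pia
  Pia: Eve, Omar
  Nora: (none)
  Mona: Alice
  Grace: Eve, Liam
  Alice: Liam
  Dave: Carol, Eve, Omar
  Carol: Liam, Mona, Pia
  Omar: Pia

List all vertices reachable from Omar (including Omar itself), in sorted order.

Start at Omar.
Its neighbours: Pia.
Then their neighbours: Eve.
Then next layer: Alice, Nora.
Then next layer: Liam.
Then next layer: Carol, Grace.
Then next layer: Mona.
Nothing further is reachable.

Alice, Carol, Eve, Grace, Liam, Mona, Nora, Omar, Pia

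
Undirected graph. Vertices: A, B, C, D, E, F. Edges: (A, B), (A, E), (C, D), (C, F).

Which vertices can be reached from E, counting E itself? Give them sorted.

Start at E.
Its neighbours: A.
Then their neighbours: B.
Nothing further is reachable.

A, B, E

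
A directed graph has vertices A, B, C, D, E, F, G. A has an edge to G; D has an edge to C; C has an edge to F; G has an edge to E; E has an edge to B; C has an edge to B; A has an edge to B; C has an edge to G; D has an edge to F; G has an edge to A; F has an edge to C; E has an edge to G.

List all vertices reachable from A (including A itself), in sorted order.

A, B, E, G

Start at A.
Its neighbours: B, G.
Then their neighbours: E.
Nothing further is reachable.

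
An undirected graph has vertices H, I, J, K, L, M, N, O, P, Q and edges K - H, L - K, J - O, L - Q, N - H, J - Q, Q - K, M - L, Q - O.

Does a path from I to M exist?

No

I has no edges, so nothing is reachable from it.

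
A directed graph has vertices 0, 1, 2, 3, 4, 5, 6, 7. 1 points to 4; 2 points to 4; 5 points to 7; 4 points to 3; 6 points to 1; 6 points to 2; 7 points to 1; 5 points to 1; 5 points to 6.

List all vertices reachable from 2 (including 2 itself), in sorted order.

Start at 2.
Its neighbours: 4.
Then their neighbours: 3.
Nothing further is reachable.

2, 3, 4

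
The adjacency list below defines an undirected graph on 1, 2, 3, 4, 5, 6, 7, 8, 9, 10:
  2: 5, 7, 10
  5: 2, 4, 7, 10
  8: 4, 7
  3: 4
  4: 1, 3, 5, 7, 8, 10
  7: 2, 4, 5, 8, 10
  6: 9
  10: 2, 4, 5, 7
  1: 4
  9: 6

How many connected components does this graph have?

From 1: component {1, 2, 3, 4, 5, 7, 8, 10}.
From 6: component {6, 9}.
That's 2 components.

2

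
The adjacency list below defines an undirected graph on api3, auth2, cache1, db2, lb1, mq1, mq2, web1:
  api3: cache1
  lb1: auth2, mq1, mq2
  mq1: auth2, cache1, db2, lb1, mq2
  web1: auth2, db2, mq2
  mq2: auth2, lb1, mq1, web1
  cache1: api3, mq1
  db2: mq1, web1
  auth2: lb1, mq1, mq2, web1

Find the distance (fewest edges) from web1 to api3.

4

Distance 0: web1.
Distance 1: auth2, db2, mq2.
Distance 2: lb1, mq1.
Distance 3: cache1.
Distance 4: api3 — contains api3.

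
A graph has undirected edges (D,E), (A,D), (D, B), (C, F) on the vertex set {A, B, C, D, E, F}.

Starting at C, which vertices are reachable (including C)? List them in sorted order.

Start at C.
Its neighbours: F.
Nothing further is reachable.

C, F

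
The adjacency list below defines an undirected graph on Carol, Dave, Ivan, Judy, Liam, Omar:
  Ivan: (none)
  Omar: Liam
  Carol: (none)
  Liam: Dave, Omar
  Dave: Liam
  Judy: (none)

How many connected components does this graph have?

4

From Carol: component {Carol}.
From Dave: component {Dave, Liam, Omar}.
From Ivan: component {Ivan}.
From Judy: component {Judy}.
That's 4 components.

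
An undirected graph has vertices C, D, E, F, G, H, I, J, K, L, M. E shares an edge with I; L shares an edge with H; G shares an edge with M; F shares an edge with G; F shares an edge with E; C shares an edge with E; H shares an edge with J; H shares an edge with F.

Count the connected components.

3

From C: component {C, E, F, G, H, I, J, L, M}.
From D: component {D}.
From K: component {K}.
That's 3 components.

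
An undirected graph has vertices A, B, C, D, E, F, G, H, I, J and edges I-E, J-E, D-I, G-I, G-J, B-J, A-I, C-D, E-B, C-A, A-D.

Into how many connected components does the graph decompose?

3

From A: component {A, B, C, D, E, G, I, J}.
From F: component {F}.
From H: component {H}.
That's 3 components.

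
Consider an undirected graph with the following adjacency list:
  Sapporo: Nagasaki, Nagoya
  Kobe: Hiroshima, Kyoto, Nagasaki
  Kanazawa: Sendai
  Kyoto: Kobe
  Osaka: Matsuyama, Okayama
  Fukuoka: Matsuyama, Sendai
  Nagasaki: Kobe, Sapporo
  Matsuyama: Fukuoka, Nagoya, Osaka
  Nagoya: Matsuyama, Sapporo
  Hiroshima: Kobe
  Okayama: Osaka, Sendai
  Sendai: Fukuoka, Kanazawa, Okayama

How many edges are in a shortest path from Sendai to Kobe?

Distance 0: Sendai.
Distance 1: Fukuoka, Kanazawa, Okayama.
Distance 2: Matsuyama, Osaka.
Distance 3: Nagoya.
Distance 4: Sapporo.
Distance 5: Nagasaki.
Distance 6: Kobe — contains Kobe.

6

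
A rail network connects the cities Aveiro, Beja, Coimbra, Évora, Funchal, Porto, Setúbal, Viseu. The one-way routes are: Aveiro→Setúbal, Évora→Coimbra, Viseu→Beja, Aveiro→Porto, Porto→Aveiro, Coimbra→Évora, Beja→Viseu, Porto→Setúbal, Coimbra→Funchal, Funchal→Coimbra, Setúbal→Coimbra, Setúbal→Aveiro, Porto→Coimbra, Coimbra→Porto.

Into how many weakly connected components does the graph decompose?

2

From Aveiro: component {Aveiro, Coimbra, Évora, Funchal, Porto, Setúbal}.
From Beja: component {Beja, Viseu}.
That's 2 components.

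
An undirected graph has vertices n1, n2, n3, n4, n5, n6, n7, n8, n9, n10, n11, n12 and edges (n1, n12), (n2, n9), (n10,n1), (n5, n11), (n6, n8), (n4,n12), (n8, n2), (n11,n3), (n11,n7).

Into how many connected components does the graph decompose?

From n1: component {n1, n4, n10, n12}.
From n2: component {n2, n6, n8, n9}.
From n3: component {n3, n5, n7, n11}.
That's 3 components.

3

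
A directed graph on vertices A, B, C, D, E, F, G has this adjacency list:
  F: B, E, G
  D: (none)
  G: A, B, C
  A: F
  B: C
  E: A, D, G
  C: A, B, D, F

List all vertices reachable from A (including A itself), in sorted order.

Start at A.
Its neighbours: F.
Then their neighbours: B, E, G.
Then next layer: C, D.
Every vertex is now reached.

A, B, C, D, E, F, G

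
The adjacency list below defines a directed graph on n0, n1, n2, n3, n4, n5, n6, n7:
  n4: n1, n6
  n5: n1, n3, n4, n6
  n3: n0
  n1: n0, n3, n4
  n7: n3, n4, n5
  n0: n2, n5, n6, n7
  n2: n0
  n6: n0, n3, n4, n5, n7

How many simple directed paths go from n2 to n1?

15

n2→n0→n5→n1
n2→n0→n5→n4→n1
n2→n0→n5→n6→n4→n1
n2→n0→n5→n6→n7→n4→n1
n2→n0→n6→n4→n1
n2→n0→n6→n5→n1
n2→n0→n6→n5→n4→n1
n2→n0→n6→n7→n4→n1
n2→n0→n6→n7→n5→n1
n2→n0→n6→n7→n5→n4→n1
n2→n0→n7→n4→n1
n2→n0→n7→n4→n6→n5→n1
n2→n0→n7→n5→n1
n2→n0→n7→n5→n4→n1
n2→n0→n7→n5→n6→n4→n1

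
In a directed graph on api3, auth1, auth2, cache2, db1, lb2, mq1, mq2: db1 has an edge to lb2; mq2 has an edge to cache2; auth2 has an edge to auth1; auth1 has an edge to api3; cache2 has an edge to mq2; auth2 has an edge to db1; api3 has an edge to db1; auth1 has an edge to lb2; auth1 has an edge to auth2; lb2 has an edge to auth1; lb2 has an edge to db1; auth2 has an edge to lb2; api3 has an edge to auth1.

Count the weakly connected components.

3

From api3: component {api3, auth1, auth2, db1, lb2}.
From cache2: component {cache2, mq2}.
From mq1: component {mq1}.
That's 3 components.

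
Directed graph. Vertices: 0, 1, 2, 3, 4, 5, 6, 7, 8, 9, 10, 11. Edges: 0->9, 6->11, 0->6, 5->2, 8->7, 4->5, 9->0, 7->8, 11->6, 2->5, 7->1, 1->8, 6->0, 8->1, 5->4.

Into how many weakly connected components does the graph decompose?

5

From 0: component {0, 6, 9, 11}.
From 1: component {1, 7, 8}.
From 2: component {2, 4, 5}.
From 3: component {3}.
From 10: component {10}.
That's 5 components.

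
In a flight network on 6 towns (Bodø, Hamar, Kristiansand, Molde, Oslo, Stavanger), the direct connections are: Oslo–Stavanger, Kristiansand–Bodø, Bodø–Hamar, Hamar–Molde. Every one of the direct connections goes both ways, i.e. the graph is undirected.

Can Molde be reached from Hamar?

Yes

Explore from Hamar.
Distance 1: reach Bodø, Molde.
Found Molde.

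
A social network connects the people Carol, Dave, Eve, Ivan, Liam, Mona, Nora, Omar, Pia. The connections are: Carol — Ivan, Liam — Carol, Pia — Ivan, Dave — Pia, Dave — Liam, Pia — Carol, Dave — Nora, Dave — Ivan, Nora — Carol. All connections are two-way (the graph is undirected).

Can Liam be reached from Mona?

No

Mona has no edges, so nothing is reachable from it.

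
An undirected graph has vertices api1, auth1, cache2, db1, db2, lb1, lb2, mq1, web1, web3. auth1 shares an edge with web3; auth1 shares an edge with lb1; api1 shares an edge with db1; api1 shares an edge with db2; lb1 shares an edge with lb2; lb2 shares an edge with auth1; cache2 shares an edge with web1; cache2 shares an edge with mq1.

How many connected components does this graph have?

From api1: component {api1, db1, db2}.
From auth1: component {auth1, lb1, lb2, web3}.
From cache2: component {cache2, mq1, web1}.
That's 3 components.

3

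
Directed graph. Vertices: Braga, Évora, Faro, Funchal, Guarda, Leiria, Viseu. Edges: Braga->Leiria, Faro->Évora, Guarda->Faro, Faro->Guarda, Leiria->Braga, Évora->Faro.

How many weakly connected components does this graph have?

From Braga: component {Braga, Leiria}.
From Évora: component {Évora, Faro, Guarda}.
From Funchal: component {Funchal}.
From Viseu: component {Viseu}.
That's 4 components.

4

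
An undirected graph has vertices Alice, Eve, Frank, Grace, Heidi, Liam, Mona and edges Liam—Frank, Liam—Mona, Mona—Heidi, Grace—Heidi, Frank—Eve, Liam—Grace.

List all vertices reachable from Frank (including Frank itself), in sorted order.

Start at Frank.
Its neighbours: Eve, Liam.
Then their neighbours: Grace, Mona.
Then next layer: Heidi.
Nothing further is reachable.

Eve, Frank, Grace, Heidi, Liam, Mona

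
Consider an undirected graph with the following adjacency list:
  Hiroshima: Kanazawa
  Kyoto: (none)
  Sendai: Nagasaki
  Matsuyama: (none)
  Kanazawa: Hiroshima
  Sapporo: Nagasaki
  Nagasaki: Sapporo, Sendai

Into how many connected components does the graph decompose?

4

From Hiroshima: component {Hiroshima, Kanazawa}.
From Kyoto: component {Kyoto}.
From Matsuyama: component {Matsuyama}.
From Nagasaki: component {Nagasaki, Sapporo, Sendai}.
That's 4 components.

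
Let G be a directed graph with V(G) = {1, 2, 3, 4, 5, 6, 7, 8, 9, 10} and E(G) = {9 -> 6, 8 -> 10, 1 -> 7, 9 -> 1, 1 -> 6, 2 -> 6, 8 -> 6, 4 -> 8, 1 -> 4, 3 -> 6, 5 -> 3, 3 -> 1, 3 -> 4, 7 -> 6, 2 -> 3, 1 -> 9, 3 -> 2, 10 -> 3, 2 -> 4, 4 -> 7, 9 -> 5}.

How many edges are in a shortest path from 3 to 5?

Distance 0: 3.
Distance 1: 1, 2, 4, 6.
Distance 2: 7, 8, 9.
Distance 3: 5, 10 — contains 5.

3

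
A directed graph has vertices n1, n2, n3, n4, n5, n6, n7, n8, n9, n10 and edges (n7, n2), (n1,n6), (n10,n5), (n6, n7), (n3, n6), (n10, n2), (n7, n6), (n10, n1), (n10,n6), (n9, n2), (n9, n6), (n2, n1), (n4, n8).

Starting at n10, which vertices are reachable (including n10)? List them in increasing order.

Start at n10.
Its neighbours: n1, n2, n5, n6.
Then their neighbours: n7.
Nothing further is reachable.

n1, n2, n5, n6, n7, n10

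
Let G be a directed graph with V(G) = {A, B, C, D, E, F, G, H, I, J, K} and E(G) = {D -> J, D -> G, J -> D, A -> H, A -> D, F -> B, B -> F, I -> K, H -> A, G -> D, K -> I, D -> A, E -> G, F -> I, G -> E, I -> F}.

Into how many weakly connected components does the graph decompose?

3

From A: component {A, D, E, G, H, J}.
From B: component {B, F, I, K}.
From C: component {C}.
That's 3 components.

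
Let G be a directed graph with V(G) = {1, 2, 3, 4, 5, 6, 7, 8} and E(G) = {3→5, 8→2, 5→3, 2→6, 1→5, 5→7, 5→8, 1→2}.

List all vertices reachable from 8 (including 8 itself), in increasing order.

2, 6, 8

Start at 8.
Its neighbours: 2.
Then their neighbours: 6.
Nothing further is reachable.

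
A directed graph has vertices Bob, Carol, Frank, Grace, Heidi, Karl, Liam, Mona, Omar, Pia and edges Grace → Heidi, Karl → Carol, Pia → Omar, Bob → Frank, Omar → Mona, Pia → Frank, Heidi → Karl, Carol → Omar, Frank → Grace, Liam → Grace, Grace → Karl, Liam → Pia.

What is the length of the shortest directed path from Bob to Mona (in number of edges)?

Distance 0: Bob.
Distance 1: Frank.
Distance 2: Grace.
Distance 3: Heidi, Karl.
Distance 4: Carol.
Distance 5: Omar.
Distance 6: Mona — contains Mona.

6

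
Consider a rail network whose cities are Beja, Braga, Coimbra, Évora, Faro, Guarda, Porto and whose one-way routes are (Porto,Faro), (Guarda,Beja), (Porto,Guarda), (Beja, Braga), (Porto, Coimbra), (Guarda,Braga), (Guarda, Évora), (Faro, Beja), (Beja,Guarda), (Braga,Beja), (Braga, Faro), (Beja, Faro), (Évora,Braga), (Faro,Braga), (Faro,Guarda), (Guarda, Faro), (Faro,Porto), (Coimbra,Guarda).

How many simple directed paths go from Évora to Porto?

3

Évora→Braga→Beja→Faro→Porto
Évora→Braga→Beja→Guarda→Faro→Porto
Évora→Braga→Faro→Porto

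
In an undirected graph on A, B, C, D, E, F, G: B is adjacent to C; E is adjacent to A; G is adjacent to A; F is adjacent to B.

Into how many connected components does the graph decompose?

3

From A: component {A, E, G}.
From B: component {B, C, F}.
From D: component {D}.
That's 3 components.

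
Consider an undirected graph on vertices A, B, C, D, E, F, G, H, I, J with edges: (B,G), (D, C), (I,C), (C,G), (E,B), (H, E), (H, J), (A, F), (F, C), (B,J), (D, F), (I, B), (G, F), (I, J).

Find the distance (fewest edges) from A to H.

Distance 0: A.
Distance 1: F.
Distance 2: C, D, G.
Distance 3: B, I.
Distance 4: E, J.
Distance 5: H — contains H.

5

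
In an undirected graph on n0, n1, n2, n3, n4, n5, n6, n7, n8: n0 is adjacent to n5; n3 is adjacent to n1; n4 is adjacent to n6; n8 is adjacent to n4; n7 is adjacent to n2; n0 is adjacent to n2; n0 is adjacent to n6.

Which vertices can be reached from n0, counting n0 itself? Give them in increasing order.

Start at n0.
Its neighbours: n2, n5, n6.
Then their neighbours: n4, n7.
Then next layer: n8.
Nothing further is reachable.

n0, n2, n4, n5, n6, n7, n8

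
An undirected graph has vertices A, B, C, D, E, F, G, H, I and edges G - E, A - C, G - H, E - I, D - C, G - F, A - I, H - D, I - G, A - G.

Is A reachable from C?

Yes

Explore from C.
Distance 1: reach A, D.
Found A.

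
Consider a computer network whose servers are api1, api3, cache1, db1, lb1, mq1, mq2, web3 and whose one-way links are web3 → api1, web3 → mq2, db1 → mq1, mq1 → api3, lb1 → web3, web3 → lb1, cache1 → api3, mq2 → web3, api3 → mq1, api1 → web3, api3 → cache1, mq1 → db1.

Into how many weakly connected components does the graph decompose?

From api1: component {api1, lb1, mq2, web3}.
From api3: component {api3, cache1, db1, mq1}.
That's 2 components.

2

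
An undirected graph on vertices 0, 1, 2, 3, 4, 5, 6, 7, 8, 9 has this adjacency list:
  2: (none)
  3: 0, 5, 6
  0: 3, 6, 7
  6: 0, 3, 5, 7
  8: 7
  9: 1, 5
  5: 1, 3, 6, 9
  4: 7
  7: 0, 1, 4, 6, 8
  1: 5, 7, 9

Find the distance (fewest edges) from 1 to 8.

Distance 0: 1.
Distance 1: 5, 7, 9.
Distance 2: 0, 3, 4, 6, 8 — contains 8.

2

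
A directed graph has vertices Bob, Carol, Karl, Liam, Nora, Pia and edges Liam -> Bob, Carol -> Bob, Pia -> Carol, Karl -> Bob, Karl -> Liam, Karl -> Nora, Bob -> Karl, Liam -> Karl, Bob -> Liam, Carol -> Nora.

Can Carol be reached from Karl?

No

Explore from Karl.
Distance 1: reach Bob, Liam, Nora.
The search from Karl is exhausted; no directed path reaches Carol.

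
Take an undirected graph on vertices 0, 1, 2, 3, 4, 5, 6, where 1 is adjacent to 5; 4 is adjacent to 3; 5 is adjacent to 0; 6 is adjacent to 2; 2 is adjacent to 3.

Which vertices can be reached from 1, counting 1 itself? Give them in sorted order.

0, 1, 5

Start at 1.
Its neighbours: 5.
Then their neighbours: 0.
Nothing further is reachable.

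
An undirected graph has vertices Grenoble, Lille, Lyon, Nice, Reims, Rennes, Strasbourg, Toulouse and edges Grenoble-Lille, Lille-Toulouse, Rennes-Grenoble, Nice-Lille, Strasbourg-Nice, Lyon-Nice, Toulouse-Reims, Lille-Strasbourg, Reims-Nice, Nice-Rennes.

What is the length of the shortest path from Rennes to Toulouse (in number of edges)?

Distance 0: Rennes.
Distance 1: Grenoble, Nice.
Distance 2: Lille, Lyon, Reims, Strasbourg.
Distance 3: Toulouse — contains Toulouse.

3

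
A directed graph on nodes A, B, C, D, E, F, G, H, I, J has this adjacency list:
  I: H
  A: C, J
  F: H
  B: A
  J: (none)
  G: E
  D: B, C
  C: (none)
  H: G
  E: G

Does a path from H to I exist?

Explore from H.
Distance 1: reach G.
Distance 2: reach E.
The search from H is exhausted; no directed path reaches I.

No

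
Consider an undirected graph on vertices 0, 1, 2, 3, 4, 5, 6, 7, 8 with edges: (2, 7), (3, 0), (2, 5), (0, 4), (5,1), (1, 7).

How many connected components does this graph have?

4

From 0: component {0, 3, 4}.
From 1: component {1, 2, 5, 7}.
From 6: component {6}.
From 8: component {8}.
That's 4 components.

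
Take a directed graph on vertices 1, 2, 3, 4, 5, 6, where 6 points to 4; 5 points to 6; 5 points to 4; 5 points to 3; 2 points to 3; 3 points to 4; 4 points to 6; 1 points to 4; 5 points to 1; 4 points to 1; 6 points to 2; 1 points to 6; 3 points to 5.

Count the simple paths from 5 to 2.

5→1→4→6→2
5→1→6→2
5→3→4→1→6→2
5→3→4→6→2
5→4→1→6→2
5→4→6→2
5→6→2

7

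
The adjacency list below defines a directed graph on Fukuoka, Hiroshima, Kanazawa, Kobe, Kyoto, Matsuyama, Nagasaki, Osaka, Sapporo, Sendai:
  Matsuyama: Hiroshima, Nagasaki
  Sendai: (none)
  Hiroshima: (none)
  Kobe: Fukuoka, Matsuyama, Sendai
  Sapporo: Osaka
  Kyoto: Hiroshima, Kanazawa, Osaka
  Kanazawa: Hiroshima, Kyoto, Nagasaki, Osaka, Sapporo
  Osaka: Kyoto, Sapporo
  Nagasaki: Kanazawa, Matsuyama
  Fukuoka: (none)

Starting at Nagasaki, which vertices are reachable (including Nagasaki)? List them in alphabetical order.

Hiroshima, Kanazawa, Kyoto, Matsuyama, Nagasaki, Osaka, Sapporo

Start at Nagasaki.
Its neighbours: Kanazawa, Matsuyama.
Then their neighbours: Hiroshima, Kyoto, Osaka, Sapporo.
Nothing further is reachable.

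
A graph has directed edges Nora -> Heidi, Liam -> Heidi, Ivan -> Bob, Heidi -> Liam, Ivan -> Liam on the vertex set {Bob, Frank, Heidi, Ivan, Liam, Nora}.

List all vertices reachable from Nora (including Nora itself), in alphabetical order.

Heidi, Liam, Nora

Start at Nora.
Its neighbours: Heidi.
Then their neighbours: Liam.
Nothing further is reachable.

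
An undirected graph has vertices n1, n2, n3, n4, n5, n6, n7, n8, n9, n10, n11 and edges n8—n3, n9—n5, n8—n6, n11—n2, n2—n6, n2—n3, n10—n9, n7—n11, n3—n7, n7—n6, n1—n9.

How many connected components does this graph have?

3

From n1: component {n1, n5, n9, n10}.
From n2: component {n2, n3, n6, n7, n8, n11}.
From n4: component {n4}.
That's 3 components.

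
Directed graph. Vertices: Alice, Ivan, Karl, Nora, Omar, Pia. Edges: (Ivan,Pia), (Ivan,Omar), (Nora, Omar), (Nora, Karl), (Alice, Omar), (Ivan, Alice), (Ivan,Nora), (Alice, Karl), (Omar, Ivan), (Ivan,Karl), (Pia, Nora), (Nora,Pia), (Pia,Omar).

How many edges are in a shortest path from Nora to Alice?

3

Distance 0: Nora.
Distance 1: Karl, Omar, Pia.
Distance 2: Ivan.
Distance 3: Alice — contains Alice.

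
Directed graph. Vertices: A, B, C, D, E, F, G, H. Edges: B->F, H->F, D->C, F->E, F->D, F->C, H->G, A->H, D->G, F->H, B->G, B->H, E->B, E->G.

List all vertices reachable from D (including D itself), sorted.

C, D, G

Start at D.
Its neighbours: C, G.
Nothing further is reachable.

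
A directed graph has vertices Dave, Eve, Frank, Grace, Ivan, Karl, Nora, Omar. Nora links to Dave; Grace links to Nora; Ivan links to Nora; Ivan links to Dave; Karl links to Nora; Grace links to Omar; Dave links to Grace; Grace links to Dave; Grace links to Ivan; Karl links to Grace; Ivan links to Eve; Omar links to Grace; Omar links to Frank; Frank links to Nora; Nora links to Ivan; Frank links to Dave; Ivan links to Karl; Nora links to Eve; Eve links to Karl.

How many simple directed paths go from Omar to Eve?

Omar→Frank→Dave→Grace→Ivan→Eve
Omar→Frank→Dave→Grace→Ivan→Karl→Nora→Eve
Omar→Frank→Dave→Grace→Ivan→Nora→Eve
Omar→Frank→Dave→Grace→Nora→Eve
Omar→Frank→Dave→Grace→Nora→Ivan→Eve
Omar→Frank→Nora→Dave→Grace→Ivan→Eve
Omar→Frank→Nora→Eve
Omar→Frank→Nora→Ivan→Eve
Omar→Grace→Ivan→Eve
Omar→Grace→Ivan→Karl→Nora→Eve
Omar→Grace→Ivan→Nora→Eve
Omar→Grace→Nora→Eve
Omar→Grace→Nora→Ivan→Eve

13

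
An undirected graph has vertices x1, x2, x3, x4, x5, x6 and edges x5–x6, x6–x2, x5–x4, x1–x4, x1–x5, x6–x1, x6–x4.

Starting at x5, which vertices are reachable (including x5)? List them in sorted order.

Start at x5.
Its neighbours: x1, x4, x6.
Then their neighbours: x2.
Nothing further is reachable.

x1, x2, x4, x5, x6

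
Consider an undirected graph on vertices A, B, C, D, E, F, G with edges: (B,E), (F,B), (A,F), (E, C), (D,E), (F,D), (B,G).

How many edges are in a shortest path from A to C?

Distance 0: A.
Distance 1: F.
Distance 2: B, D.
Distance 3: E, G.
Distance 4: C — contains C.

4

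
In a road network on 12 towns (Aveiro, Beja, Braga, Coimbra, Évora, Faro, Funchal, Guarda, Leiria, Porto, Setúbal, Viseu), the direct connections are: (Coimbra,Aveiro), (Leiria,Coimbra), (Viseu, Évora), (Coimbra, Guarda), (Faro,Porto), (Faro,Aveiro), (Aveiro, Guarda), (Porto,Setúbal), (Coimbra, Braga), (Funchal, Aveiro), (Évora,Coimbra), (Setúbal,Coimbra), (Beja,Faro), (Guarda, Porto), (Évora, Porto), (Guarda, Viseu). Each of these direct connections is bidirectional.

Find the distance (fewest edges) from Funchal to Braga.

Distance 0: Funchal.
Distance 1: Aveiro.
Distance 2: Coimbra, Faro, Guarda.
Distance 3: Beja, Braga, Évora, Leiria, Porto, Setúbal, Viseu — contains Braga.

3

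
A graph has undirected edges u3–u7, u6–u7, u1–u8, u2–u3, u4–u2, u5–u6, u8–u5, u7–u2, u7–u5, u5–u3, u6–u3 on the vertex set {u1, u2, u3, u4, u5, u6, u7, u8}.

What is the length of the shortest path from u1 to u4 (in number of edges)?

5

Distance 0: u1.
Distance 1: u8.
Distance 2: u5.
Distance 3: u3, u6, u7.
Distance 4: u2.
Distance 5: u4 — contains u4.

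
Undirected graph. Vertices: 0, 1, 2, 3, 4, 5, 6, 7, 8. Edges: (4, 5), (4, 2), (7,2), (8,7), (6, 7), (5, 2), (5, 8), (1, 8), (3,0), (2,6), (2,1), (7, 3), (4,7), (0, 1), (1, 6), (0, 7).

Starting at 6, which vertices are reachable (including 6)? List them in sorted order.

0, 1, 2, 3, 4, 5, 6, 7, 8

Start at 6.
Its neighbours: 1, 2, 7.
Then their neighbours: 0, 3, 4, 5, 8.
Every vertex is now reached.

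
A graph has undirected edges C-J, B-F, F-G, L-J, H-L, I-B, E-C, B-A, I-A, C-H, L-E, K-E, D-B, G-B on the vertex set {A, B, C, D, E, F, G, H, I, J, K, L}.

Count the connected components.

From A: component {A, B, D, F, G, I}.
From C: component {C, E, H, J, K, L}.
That's 2 components.

2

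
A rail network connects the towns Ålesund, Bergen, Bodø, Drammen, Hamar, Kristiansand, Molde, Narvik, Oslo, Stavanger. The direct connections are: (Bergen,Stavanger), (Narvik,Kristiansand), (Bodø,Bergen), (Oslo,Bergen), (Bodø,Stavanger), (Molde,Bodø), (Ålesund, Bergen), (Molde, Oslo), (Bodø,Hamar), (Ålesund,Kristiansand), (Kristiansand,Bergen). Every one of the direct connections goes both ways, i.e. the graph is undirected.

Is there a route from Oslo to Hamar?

Yes

Explore from Oslo.
Distance 1: reach Bergen, Molde.
Distance 2: reach Ålesund, Bodø, Kristiansand, Stavanger.
Distance 3: reach Hamar, Narvik.
Found Hamar.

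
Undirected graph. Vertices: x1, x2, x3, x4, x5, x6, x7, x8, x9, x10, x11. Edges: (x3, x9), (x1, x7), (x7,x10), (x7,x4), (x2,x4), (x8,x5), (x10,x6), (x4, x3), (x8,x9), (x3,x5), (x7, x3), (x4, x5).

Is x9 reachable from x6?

Explore from x6.
Distance 1: reach x10.
Distance 2: reach x7.
Distance 3: reach x1, x3, x4.
Distance 4: reach x2, x5, x9.
Found x9.

Yes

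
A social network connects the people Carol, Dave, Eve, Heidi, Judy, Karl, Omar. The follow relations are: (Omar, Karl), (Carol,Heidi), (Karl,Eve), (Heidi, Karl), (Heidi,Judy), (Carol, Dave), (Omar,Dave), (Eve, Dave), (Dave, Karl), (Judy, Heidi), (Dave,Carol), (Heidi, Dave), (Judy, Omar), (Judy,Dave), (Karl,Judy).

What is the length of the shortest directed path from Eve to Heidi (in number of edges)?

3

Distance 0: Eve.
Distance 1: Dave.
Distance 2: Carol, Karl.
Distance 3: Heidi, Judy — contains Heidi.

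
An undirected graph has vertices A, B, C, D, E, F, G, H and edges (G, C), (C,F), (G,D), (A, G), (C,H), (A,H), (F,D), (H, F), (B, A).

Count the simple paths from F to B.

6

F–C–G–A–B
F–C–H–A–B
F–D–G–A–B
F–D–G–C–H–A–B
F–H–A–B
F–H–C–G–A–B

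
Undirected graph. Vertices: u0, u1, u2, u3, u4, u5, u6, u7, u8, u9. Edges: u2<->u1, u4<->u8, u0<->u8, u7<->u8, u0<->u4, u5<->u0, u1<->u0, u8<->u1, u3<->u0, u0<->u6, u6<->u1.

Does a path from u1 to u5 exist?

Yes

Explore from u1.
Distance 1: reach u0, u2, u6, u8.
Distance 2: reach u3, u4, u5, u7.
Found u5.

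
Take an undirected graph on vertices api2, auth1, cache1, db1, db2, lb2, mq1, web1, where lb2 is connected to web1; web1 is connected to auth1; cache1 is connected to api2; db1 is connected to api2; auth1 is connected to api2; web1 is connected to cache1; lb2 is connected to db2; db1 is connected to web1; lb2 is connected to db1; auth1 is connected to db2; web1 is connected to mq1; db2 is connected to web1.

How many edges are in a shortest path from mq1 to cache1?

Distance 0: mq1.
Distance 1: web1.
Distance 2: auth1, cache1, db1, db2, lb2 — contains cache1.

2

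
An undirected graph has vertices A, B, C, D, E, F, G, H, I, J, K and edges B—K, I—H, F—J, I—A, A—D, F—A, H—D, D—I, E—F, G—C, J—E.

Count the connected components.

3

From A: component {A, D, E, F, H, I, J}.
From B: component {B, K}.
From C: component {C, G}.
That's 3 components.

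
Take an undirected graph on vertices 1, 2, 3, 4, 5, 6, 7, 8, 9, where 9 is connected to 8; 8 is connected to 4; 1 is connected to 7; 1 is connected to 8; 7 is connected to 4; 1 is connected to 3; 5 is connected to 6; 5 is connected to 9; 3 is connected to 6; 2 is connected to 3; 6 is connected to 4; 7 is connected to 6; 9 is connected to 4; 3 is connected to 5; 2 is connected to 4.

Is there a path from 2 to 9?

Explore from 2.
Distance 1: reach 3, 4.
Distance 2: reach 1, 5, 6, 7, 8, 9.
Found 9.

Yes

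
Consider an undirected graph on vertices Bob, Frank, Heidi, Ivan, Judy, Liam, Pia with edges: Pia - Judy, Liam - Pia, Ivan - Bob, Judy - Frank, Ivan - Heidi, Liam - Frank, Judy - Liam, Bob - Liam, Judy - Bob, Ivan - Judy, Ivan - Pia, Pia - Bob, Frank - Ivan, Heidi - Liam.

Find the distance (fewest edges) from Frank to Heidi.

Distance 0: Frank.
Distance 1: Ivan, Judy, Liam.
Distance 2: Bob, Heidi, Pia — contains Heidi.

2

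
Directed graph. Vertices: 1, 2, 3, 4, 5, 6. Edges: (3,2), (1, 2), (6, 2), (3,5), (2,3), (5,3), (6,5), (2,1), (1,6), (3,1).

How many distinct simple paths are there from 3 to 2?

3→1→2
3→1→6→2
3→2

3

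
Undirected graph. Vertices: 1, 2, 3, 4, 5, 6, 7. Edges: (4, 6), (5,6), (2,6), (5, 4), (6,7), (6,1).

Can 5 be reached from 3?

3 has no edges, so nothing is reachable from it.

No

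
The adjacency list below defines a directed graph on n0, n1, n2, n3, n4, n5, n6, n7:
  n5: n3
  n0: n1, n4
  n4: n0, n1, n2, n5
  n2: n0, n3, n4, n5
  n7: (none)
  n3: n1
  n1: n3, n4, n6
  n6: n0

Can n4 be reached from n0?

Yes

Explore from n0.
Distance 1: reach n1, n4.
Found n4.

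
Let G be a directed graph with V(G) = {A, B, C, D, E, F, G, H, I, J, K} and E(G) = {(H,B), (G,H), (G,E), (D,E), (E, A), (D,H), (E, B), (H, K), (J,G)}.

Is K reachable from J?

Explore from J.
Distance 1: reach G.
Distance 2: reach E, H.
Distance 3: reach A, B, K.
Found K.

Yes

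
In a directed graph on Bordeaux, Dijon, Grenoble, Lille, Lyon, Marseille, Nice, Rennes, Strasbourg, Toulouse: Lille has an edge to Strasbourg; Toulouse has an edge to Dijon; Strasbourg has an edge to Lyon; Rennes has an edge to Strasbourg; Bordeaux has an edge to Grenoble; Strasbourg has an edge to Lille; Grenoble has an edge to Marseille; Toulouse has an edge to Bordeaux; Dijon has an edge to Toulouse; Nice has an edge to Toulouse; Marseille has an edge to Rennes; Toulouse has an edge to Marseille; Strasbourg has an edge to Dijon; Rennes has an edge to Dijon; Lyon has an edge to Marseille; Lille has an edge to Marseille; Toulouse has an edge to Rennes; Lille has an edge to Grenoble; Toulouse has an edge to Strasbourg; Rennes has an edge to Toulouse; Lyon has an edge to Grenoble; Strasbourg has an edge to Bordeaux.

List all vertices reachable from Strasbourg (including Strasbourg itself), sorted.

Bordeaux, Dijon, Grenoble, Lille, Lyon, Marseille, Rennes, Strasbourg, Toulouse

Start at Strasbourg.
Its neighbours: Bordeaux, Dijon, Lille, Lyon.
Then their neighbours: Grenoble, Marseille, Toulouse.
Then next layer: Rennes.
Nothing further is reachable.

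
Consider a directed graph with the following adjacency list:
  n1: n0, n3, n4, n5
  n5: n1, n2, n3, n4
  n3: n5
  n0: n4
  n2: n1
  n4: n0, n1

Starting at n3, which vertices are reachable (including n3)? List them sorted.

Start at n3.
Its neighbours: n5.
Then their neighbours: n1, n2, n4.
Then next layer: n0.
Every vertex is now reached.

n0, n1, n2, n3, n4, n5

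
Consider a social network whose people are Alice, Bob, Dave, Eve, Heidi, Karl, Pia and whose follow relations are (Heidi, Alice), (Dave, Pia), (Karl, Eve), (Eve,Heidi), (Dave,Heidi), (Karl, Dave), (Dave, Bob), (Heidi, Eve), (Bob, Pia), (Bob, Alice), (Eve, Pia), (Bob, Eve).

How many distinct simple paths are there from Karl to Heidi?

Karl→Dave→Bob→Eve→Heidi
Karl→Dave→Heidi
Karl→Eve→Heidi

3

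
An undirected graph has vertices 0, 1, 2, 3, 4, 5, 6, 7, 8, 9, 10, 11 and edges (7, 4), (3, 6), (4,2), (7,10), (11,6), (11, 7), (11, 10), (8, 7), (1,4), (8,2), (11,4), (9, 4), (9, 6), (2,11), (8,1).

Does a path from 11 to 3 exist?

Explore from 11.
Distance 1: reach 2, 4, 6, 7, 10.
Distance 2: reach 1, 3, 8, 9.
Found 3.

Yes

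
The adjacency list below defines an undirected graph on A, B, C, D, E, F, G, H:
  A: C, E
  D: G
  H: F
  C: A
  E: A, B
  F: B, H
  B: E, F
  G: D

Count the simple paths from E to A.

E–A

1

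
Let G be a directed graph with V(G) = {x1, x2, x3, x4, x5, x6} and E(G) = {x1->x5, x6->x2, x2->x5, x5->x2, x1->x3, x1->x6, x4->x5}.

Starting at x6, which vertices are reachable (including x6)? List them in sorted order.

x2, x5, x6

Start at x6.
Its neighbours: x2.
Then their neighbours: x5.
Nothing further is reachable.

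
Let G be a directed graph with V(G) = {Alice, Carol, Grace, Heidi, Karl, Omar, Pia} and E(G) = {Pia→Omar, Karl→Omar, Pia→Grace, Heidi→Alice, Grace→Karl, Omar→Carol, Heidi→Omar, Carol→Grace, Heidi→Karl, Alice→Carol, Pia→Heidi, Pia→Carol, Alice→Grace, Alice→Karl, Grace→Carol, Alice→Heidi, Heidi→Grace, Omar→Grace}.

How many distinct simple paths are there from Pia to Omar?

Pia→Carol→Grace→Karl→Omar
Pia→Grace→Karl→Omar
Pia→Heidi→Alice→Carol→Grace→Karl→Omar
Pia→Heidi→Alice→Grace→Karl→Omar
Pia→Heidi→Alice→Karl→Omar
Pia→Heidi→Grace→Karl→Omar
Pia→Heidi→Karl→Omar
Pia→Heidi→Omar
Pia→Omar

9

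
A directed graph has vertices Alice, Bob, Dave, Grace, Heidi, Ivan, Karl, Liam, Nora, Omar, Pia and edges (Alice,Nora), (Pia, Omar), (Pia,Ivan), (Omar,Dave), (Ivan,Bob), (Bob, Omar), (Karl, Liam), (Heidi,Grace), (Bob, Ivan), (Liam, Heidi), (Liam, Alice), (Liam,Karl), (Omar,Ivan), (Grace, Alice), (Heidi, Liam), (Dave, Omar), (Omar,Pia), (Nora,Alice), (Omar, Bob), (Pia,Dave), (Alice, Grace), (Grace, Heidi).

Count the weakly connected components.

2

From Alice: component {Alice, Grace, Heidi, Karl, Liam, Nora}.
From Bob: component {Bob, Dave, Ivan, Omar, Pia}.
That's 2 components.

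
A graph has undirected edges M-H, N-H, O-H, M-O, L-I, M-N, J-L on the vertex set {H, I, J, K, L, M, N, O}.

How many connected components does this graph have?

3

From H: component {H, M, N, O}.
From I: component {I, J, L}.
From K: component {K}.
That's 3 components.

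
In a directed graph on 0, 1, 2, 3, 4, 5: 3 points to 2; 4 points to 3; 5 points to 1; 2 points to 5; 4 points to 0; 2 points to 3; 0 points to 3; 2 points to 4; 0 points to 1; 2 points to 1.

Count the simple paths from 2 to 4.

1

2→4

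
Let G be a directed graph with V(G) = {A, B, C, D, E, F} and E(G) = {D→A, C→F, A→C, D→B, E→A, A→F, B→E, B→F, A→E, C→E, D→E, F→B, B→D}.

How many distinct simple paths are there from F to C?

F→B→D→A→C
F→B→D→E→A→C
F→B→E→A→C

3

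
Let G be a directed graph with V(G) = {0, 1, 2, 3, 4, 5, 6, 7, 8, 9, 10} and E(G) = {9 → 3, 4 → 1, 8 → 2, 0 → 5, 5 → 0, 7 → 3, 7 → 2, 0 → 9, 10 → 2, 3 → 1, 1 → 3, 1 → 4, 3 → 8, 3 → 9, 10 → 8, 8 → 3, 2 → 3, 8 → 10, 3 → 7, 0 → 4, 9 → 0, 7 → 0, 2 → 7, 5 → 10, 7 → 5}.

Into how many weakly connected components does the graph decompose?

From 0: component {0, 1, 2, 3, 4, 5, 7, 8, 9, 10}.
From 6: component {6}.
That's 2 components.

2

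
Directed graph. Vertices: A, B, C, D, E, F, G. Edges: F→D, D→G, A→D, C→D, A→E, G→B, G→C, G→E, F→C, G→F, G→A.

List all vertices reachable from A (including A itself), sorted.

Start at A.
Its neighbours: D, E.
Then their neighbours: G.
Then next layer: B, C, F.
Every vertex is now reached.

A, B, C, D, E, F, G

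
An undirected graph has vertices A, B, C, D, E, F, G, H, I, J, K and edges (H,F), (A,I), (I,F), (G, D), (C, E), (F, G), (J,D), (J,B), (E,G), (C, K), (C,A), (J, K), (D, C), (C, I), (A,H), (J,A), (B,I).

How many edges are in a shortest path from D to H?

Distance 0: D.
Distance 1: C, G, J.
Distance 2: A, B, E, F, I, K.
Distance 3: H — contains H.

3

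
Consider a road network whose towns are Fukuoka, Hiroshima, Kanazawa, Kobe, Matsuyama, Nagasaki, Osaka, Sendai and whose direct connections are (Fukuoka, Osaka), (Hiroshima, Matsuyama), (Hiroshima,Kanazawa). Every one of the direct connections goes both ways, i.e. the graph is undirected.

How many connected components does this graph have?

5

From Fukuoka: component {Fukuoka, Osaka}.
From Hiroshima: component {Hiroshima, Kanazawa, Matsuyama}.
From Kobe: component {Kobe}.
From Nagasaki: component {Nagasaki}.
From Sendai: component {Sendai}.
That's 5 components.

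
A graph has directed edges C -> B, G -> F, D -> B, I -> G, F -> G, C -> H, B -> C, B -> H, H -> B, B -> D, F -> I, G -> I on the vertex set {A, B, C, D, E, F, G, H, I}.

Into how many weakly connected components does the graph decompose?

4

From A: component {A}.
From B: component {B, C, D, H}.
From E: component {E}.
From F: component {F, G, I}.
That's 4 components.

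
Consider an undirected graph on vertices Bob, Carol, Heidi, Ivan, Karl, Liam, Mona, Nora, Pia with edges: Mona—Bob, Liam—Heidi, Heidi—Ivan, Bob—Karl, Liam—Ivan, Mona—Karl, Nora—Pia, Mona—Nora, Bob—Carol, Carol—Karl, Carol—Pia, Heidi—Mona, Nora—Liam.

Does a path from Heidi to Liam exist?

Explore from Heidi.
Distance 1: reach Ivan, Liam, Mona.
Found Liam.

Yes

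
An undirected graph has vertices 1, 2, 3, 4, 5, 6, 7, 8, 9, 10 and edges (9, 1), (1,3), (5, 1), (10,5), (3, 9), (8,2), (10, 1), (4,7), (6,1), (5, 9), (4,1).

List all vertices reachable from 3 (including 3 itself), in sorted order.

1, 3, 4, 5, 6, 7, 9, 10

Start at 3.
Its neighbours: 1, 9.
Then their neighbours: 4, 5, 6, 10.
Then next layer: 7.
Nothing further is reachable.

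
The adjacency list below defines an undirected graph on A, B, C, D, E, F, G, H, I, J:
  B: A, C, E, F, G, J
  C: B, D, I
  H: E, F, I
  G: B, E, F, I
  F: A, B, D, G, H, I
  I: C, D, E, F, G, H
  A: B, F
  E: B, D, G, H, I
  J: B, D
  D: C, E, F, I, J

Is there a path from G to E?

Explore from G.
Distance 1: reach B, E, F, I.
Found E.

Yes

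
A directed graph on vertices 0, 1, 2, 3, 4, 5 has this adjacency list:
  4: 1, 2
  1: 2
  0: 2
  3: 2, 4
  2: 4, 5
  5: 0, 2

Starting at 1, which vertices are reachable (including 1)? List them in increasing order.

0, 1, 2, 4, 5

Start at 1.
Its neighbours: 2.
Then their neighbours: 4, 5.
Then next layer: 0.
Nothing further is reachable.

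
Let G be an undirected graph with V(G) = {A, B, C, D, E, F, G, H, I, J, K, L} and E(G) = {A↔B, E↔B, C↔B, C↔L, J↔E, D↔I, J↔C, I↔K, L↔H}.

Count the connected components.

From A: component {A, B, C, E, H, J, L}.
From D: component {D, I, K}.
From F: component {F}.
From G: component {G}.
That's 4 components.

4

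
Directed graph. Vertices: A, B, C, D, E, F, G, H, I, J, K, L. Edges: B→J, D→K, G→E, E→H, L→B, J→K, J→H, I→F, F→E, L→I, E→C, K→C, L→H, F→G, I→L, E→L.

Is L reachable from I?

Explore from I.
Distance 1: reach F, L.
Found L.

Yes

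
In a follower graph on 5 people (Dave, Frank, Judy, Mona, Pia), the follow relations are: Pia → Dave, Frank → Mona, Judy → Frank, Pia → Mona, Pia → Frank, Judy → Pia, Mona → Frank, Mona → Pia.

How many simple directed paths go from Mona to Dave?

Mona→Pia→Dave

1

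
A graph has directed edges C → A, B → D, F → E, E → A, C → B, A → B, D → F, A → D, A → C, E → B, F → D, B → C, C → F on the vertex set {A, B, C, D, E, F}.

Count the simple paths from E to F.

E→A→B→C→F
E→A→B→D→F
E→A→C→B→D→F
E→A→C→F
E→A→D→F
E→B→C→A→D→F
E→B→C→F
E→B→D→F

8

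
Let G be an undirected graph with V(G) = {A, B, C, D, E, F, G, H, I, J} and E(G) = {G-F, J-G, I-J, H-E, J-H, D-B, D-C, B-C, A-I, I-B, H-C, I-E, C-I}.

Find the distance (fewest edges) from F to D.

Distance 0: F.
Distance 1: G.
Distance 2: J.
Distance 3: H, I.
Distance 4: A, B, C, E.
Distance 5: D — contains D.

5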